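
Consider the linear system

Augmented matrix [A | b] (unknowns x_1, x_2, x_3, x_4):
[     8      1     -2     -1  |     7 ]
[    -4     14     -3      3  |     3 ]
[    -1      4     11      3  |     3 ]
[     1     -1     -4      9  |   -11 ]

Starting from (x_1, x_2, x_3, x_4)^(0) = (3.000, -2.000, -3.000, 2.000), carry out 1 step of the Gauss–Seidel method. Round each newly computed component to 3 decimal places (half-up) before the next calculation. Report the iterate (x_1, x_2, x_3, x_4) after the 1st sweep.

Iteration 1:
  x_1 = (7 - (1)·-2.000 - (-2)·-3.000 - (-1)·2.000) / (8) = 0.625
  x_2 = (3 - (-4)·0.625 - (-3)·-3.000 - (3)·2.000) / (14) = -0.679
  x_3 = (3 - (-1)·0.625 - (4)·-0.679 - (3)·2.000) / (11) = 0.031
  x_4 = (-11 - (1)·0.625 - (-1)·-0.679 - (-4)·0.031) / (9) = -1.353

(0.625, -0.679, 0.031, -1.353)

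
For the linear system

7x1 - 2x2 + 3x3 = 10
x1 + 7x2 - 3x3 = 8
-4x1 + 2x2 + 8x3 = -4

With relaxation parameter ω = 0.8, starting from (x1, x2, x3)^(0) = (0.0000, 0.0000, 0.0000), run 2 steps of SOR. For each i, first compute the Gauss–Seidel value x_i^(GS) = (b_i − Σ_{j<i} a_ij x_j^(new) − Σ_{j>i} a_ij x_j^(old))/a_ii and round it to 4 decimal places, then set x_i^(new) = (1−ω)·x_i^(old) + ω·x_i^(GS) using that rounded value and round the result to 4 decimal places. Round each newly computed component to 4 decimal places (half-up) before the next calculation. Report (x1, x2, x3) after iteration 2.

Iteration 1:
  x1: GS value = (10 - (-2)·0.0000 - (3)·0.0000) / (7) = 1.4286;  x1 ← (1−ω)·0.0000 + ω·1.4286 = 1.1429
  x2: GS value = (8 - (1)·1.1429 - (-3)·0.0000) / (7) = 0.9796;  x2 ← (1−ω)·0.0000 + ω·0.9796 = 0.7837
  x3: GS value = (-4 - (-4)·1.1429 - (2)·0.7837) / (8) = -0.1245;  x3 ← (1−ω)·0.0000 + ω·-0.1245 = -0.0996
Iteration 2:
  x1: GS value = (10 - (-2)·0.7837 - (3)·-0.0996) / (7) = 1.6952;  x1 ← (1−ω)·1.1429 + ω·1.6952 = 1.5847
  x2: GS value = (8 - (1)·1.5847 - (-3)·-0.0996) / (7) = 0.8738;  x2 ← (1−ω)·0.7837 + ω·0.8738 = 0.8558
  x3: GS value = (-4 - (-4)·1.5847 - (2)·0.8558) / (8) = 0.0784;  x3 ← (1−ω)·-0.0996 + ω·0.0784 = 0.0428

(1.5847, 0.8558, 0.0428)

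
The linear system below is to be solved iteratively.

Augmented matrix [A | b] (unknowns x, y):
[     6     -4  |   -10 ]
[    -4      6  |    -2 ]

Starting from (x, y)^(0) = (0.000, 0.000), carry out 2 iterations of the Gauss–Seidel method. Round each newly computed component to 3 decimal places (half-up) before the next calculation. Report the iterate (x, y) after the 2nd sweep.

Iteration 1:
  x = (-10 - (-4)·0.000) / (6) = -1.667
  y = (-2 - (-4)·-1.667) / (6) = -1.445
Iteration 2:
  x = (-10 - (-4)·-1.445) / (6) = -2.630
  y = (-2 - (-4)·-2.630) / (6) = -2.087

(-2.630, -2.087)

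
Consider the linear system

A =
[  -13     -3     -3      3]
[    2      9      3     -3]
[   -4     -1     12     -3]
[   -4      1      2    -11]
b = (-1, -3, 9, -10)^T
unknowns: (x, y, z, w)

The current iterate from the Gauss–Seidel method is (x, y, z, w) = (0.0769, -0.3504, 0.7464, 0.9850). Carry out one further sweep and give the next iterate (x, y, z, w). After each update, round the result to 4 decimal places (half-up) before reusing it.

One sweep:
  x = (-1 - (-3)·-0.3504 - (-3)·0.7464 - (3)·0.9850) / (-13) = 0.2128
  y = (-3 - (2)·0.2128 - (3)·0.7464 - (-3)·0.9850) / (9) = -0.3011
  z = (9 - (-4)·0.2128 - (-1)·-0.3011 - (-3)·0.9850) / (12) = 1.0421
  w = (-10 - (-4)·0.2128 - (1)·-0.3011 - (2)·1.0421) / (-11) = 0.9938

(0.2128, -0.3011, 1.0421, 0.9938)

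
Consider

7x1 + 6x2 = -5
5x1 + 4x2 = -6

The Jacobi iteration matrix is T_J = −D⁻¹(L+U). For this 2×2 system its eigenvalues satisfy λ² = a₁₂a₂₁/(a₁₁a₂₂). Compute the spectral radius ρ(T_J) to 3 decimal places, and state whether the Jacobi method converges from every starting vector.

a₁₂a₂₁/(a₁₁a₂₂) = (6)·(5) / ((7)·(4)) = 1.071429
ρ = √|1.071429| = √1.071429 = 1.035
ρ > 1, so Jacobi diverges

1.035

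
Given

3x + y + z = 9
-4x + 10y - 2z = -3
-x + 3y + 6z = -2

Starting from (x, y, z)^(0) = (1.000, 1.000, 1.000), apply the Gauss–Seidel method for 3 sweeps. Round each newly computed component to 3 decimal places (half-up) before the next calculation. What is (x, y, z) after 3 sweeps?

Iteration 1:
  x = (9 - (1)·1.000 - (1)·1.000) / (3) = 2.333
  y = (-3 - (-4)·2.333 - (-2)·1.000) / (10) = 0.833
  z = (-2 - (-1)·2.333 - (3)·0.833) / (6) = -0.361
Iteration 2:
  x = (9 - (1)·0.833 - (1)·-0.361) / (3) = 2.843
  y = (-3 - (-4)·2.843 - (-2)·-0.361) / (10) = 0.765
  z = (-2 - (-1)·2.843 - (3)·0.765) / (6) = -0.242
Iteration 3:
  x = (9 - (1)·0.765 - (1)·-0.242) / (3) = 2.826
  y = (-3 - (-4)·2.826 - (-2)·-0.242) / (10) = 0.782
  z = (-2 - (-1)·2.826 - (3)·0.782) / (6) = -0.253

(2.826, 0.782, -0.253)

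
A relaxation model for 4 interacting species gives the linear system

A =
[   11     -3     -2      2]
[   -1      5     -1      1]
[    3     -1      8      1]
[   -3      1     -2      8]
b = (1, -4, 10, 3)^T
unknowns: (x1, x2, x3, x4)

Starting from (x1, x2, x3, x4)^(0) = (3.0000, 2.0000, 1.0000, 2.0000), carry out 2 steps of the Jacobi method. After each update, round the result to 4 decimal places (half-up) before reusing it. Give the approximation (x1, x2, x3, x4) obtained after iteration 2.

(-0.2682, -0.9841, 0.8421, 0.6267)

Iteration 1:
  x1 = (1 - (-3)·2.0000 - (-2)·1.0000 - (2)·2.0000) / (11) = 0.4545
  x2 = (-4 - (-1)·3.0000 - (-1)·1.0000 - (1)·2.0000) / (5) = -0.4000
  x3 = (10 - (3)·3.0000 - (-1)·2.0000 - (1)·2.0000) / (8) = 0.1250
  x4 = (3 - (-3)·3.0000 - (1)·2.0000 - (-2)·1.0000) / (8) = 1.5000
Iteration 2:
  x1 = (1 - (-3)·-0.4000 - (-2)·0.1250 - (2)·1.5000) / (11) = -0.2682
  x2 = (-4 - (-1)·0.4545 - (-1)·0.1250 - (1)·1.5000) / (5) = -0.9841
  x3 = (10 - (3)·0.4545 - (-1)·-0.4000 - (1)·1.5000) / (8) = 0.8421
  x4 = (3 - (-3)·0.4545 - (1)·-0.4000 - (-2)·0.1250) / (8) = 0.6267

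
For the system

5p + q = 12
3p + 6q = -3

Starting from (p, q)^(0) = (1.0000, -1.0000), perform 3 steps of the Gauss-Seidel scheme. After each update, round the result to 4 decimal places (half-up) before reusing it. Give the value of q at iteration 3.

-1.8880

Iteration 1:
  p = (12 - (1)·-1.0000) / (5) = 2.6000
  q = (-3 - (3)·2.6000) / (6) = -1.8000
Iteration 2:
  p = (12 - (1)·-1.8000) / (5) = 2.7600
  q = (-3 - (3)·2.7600) / (6) = -1.8800
Iteration 3:
  p = (12 - (1)·-1.8800) / (5) = 2.7760
  q = (-3 - (3)·2.7760) / (6) = -1.8880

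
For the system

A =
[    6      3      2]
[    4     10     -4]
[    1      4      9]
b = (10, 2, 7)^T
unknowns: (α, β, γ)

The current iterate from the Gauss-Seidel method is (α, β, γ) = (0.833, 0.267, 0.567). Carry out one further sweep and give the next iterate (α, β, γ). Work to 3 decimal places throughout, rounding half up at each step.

One sweep:
  α = (10 - (3)·0.267 - (2)·0.567) / (6) = 1.344
  β = (2 - (4)·1.344 - (-4)·0.567) / (10) = -0.111
  γ = (7 - (1)·1.344 - (4)·-0.111) / (9) = 0.678

(1.344, -0.111, 0.678)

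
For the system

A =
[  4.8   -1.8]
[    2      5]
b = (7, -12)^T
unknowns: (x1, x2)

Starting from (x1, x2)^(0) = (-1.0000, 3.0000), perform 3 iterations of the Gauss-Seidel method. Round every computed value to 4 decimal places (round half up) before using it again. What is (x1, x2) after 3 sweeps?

(0.5327, -2.6131)

Iteration 1:
  x1 = (7 - (-1.8)·3.0000) / (4.8) = 2.5833
  x2 = (-12 - (2)·2.5833) / (5) = -3.4333
Iteration 2:
  x1 = (7 - (-1.8)·-3.4333) / (4.8) = 0.1708
  x2 = (-12 - (2)·0.1708) / (5) = -2.4683
Iteration 3:
  x1 = (7 - (-1.8)·-2.4683) / (4.8) = 0.5327
  x2 = (-12 - (2)·0.5327) / (5) = -2.6131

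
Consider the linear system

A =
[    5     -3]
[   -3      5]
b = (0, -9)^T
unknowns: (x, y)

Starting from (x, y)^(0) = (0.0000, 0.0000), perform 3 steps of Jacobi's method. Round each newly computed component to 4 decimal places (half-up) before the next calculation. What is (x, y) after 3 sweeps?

(-1.0800, -2.4480)

Iteration 1:
  x = (0 - (-3)·0.0000) / (5) = 0.0000
  y = (-9 - (-3)·0.0000) / (5) = -1.8000
Iteration 2:
  x = (0 - (-3)·-1.8000) / (5) = -1.0800
  y = (-9 - (-3)·0.0000) / (5) = -1.8000
Iteration 3:
  x = (0 - (-3)·-1.8000) / (5) = -1.0800
  y = (-9 - (-3)·-1.0800) / (5) = -2.4480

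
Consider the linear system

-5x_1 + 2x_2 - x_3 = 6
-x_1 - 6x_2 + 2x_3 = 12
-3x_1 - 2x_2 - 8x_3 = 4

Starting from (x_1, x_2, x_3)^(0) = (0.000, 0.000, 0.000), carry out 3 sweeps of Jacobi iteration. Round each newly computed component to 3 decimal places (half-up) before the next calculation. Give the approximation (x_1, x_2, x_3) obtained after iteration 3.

Iteration 1:
  x_1 = (6 - (2)·0.000 - (-1)·0.000) / (-5) = -1.200
  x_2 = (12 - (-1)·0.000 - (2)·0.000) / (-6) = -2.000
  x_3 = (4 - (-3)·0.000 - (-2)·0.000) / (-8) = -0.500
Iteration 2:
  x_1 = (6 - (2)·-2.000 - (-1)·-0.500) / (-5) = -1.900
  x_2 = (12 - (-1)·-1.200 - (2)·-0.500) / (-6) = -1.967
  x_3 = (4 - (-3)·-1.200 - (-2)·-2.000) / (-8) = 0.450
Iteration 3:
  x_1 = (6 - (2)·-1.967 - (-1)·0.450) / (-5) = -2.077
  x_2 = (12 - (-1)·-1.900 - (2)·0.450) / (-6) = -1.533
  x_3 = (4 - (-3)·-1.900 - (-2)·-1.967) / (-8) = 0.704

(-2.077, -1.533, 0.704)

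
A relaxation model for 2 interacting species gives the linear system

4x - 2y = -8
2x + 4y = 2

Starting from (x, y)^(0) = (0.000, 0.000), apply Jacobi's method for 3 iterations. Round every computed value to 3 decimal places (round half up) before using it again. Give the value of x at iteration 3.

Iteration 1:
  x = (-8 - (-2)·0.000) / (4) = -2.000
  y = (2 - (2)·0.000) / (4) = 0.500
Iteration 2:
  x = (-8 - (-2)·0.500) / (4) = -1.750
  y = (2 - (2)·-2.000) / (4) = 1.500
Iteration 3:
  x = (-8 - (-2)·1.500) / (4) = -1.250
  y = (2 - (2)·-1.750) / (4) = 1.375

-1.250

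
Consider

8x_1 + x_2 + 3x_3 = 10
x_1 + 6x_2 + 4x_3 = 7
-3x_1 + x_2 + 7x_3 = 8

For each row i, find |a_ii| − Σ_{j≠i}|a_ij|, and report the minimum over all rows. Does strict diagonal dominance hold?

1

row 1: |8| − (1+3) = 4
row 2: |6| − (1+4) = 1
row 3: |7| − (3+1) = 3
minimum over rows = 1 → strictly diagonally dominant (convergence guaranteed)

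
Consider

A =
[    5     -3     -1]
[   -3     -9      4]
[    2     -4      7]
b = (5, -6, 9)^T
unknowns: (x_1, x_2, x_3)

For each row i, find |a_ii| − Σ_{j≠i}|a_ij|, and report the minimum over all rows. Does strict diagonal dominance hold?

row 1: |5| − (3+1) = 1
row 2: |-9| − (3+4) = 2
row 3: |7| − (2+4) = 1
minimum over rows = 1 → strictly diagonally dominant (convergence guaranteed)

1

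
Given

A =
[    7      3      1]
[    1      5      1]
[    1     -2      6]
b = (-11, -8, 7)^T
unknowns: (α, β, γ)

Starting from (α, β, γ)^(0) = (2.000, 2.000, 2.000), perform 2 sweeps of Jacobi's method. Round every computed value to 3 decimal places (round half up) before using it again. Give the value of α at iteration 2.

Iteration 1:
  α = (-11 - (3)·2.000 - (1)·2.000) / (7) = -2.714
  β = (-8 - (1)·2.000 - (1)·2.000) / (5) = -2.400
  γ = (7 - (1)·2.000 - (-2)·2.000) / (6) = 1.500
Iteration 2:
  α = (-11 - (3)·-2.400 - (1)·1.500) / (7) = -0.757
  β = (-8 - (1)·-2.714 - (1)·1.500) / (5) = -1.357
  γ = (7 - (1)·-2.714 - (-2)·-2.400) / (6) = 0.819

-0.757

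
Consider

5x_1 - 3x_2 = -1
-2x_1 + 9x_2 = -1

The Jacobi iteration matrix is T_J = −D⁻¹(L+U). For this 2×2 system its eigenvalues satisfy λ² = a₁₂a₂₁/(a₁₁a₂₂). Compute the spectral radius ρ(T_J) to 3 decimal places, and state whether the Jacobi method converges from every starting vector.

a₁₂a₂₁/(a₁₁a₂₂) = (-3)·(-2) / ((5)·(9)) = 0.133333
ρ = √|0.133333| = √0.133333 = 0.365
ρ < 1, so Jacobi converges

0.365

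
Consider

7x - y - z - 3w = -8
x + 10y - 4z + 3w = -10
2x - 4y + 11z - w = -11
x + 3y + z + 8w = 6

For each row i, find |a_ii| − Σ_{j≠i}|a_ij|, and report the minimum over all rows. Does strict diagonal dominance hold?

2

row 1: |7| − (1+1+3) = 2
row 2: |10| − (1+4+3) = 2
row 3: |11| − (2+4+1) = 4
row 4: |8| − (1+3+1) = 3
minimum over rows = 2 → strictly diagonally dominant (convergence guaranteed)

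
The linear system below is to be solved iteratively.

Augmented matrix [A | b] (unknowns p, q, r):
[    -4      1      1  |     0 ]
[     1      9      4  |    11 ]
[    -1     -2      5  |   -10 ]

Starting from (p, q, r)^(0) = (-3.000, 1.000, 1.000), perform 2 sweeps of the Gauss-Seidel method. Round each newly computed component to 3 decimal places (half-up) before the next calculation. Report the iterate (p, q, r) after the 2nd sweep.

(-0.222, 1.963, -1.259)

Iteration 1:
  p = (0 - (1)·1.000 - (1)·1.000) / (-4) = 0.500
  q = (11 - (1)·0.500 - (4)·1.000) / (9) = 0.722
  r = (-10 - (-1)·0.500 - (-2)·0.722) / (5) = -1.611
Iteration 2:
  p = (0 - (1)·0.722 - (1)·-1.611) / (-4) = -0.222
  q = (11 - (1)·-0.222 - (4)·-1.611) / (9) = 1.963
  r = (-10 - (-1)·-0.222 - (-2)·1.963) / (5) = -1.259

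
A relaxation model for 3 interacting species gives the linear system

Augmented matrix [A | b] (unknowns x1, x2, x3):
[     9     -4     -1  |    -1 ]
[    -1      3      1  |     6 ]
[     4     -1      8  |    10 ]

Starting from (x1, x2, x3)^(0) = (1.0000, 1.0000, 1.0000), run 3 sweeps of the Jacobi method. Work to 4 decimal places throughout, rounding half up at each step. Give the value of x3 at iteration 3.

1.0446

Iteration 1:
  x1 = (-1 - (-4)·1.0000 - (-1)·1.0000) / (9) = 0.4444
  x2 = (6 - (-1)·1.0000 - (1)·1.0000) / (3) = 2.0000
  x3 = (10 - (4)·1.0000 - (-1)·1.0000) / (8) = 0.8750
Iteration 2:
  x1 = (-1 - (-4)·2.0000 - (-1)·0.8750) / (9) = 0.8750
  x2 = (6 - (-1)·0.4444 - (1)·0.8750) / (3) = 1.8565
  x3 = (10 - (4)·0.4444 - (-1)·2.0000) / (8) = 1.2778
Iteration 3:
  x1 = (-1 - (-4)·1.8565 - (-1)·1.2778) / (9) = 0.8560
  x2 = (6 - (-1)·0.8750 - (1)·1.2778) / (3) = 1.8657
  x3 = (10 - (4)·0.8750 - (-1)·1.8565) / (8) = 1.0446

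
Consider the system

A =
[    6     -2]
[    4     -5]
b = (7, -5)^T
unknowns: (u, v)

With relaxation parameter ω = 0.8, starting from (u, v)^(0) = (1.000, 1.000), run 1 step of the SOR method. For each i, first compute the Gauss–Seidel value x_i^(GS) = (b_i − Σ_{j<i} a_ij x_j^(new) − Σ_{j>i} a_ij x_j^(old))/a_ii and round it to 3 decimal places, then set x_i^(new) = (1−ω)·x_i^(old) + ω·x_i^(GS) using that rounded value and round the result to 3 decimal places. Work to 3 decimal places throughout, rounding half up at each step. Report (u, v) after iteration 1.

Iteration 1:
  u: GS value = (7 - (-2)·1.000) / (6) = 1.500;  u ← (1−ω)·1.000 + ω·1.500 = 1.400
  v: GS value = (-5 - (4)·1.400) / (-5) = 2.120;  v ← (1−ω)·1.000 + ω·2.120 = 1.896

(1.400, 1.896)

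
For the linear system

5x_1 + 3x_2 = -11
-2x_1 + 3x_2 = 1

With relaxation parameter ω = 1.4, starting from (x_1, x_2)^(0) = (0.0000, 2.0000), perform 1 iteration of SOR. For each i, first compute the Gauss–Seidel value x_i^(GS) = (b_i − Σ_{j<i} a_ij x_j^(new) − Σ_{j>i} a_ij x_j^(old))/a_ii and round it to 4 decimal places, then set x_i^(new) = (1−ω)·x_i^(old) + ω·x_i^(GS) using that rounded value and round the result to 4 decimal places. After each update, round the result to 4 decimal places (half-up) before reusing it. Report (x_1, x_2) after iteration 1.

Iteration 1:
  x_1: GS value = (-11 - (3)·2.0000) / (5) = -3.4000;  x_1 ← (1−ω)·0.0000 + ω·-3.4000 = -4.7600
  x_2: GS value = (1 - (-2)·-4.7600) / (3) = -2.8400;  x_2 ← (1−ω)·2.0000 + ω·-2.8400 = -4.7760

(-4.7600, -4.7760)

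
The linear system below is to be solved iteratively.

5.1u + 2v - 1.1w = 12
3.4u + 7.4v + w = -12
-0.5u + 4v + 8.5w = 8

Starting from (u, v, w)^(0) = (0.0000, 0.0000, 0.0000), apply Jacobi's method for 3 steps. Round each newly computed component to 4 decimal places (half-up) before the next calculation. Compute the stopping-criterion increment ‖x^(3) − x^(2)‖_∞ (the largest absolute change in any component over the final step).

Iteration 1:
  u = (12 - (2)·0.0000 - (-1.1)·0.0000) / (5.1) = 2.3529
  v = (-12 - (3.4)·0.0000 - (1)·0.0000) / (7.4) = -1.6216
  w = (8 - (-0.5)·0.0000 - (4)·0.0000) / (8.5) = 0.9412
Iteration 2:
  u = (12 - (2)·-1.6216 - (-1.1)·0.9412) / (5.1) = 3.1919
  v = (-12 - (3.4)·2.3529 - (1)·0.9412) / (7.4) = -2.8299
  w = (8 - (-0.5)·2.3529 - (4)·-1.6216) / (8.5) = 1.8427
Iteration 3:
  u = (12 - (2)·-2.8299 - (-1.1)·1.8427) / (5.1) = 3.8602
  v = (-12 - (3.4)·3.1919 - (1)·1.8427) / (7.4) = -3.3372
  w = (8 - (-0.5)·3.1919 - (4)·-2.8299) / (8.5) = 2.4607
Change: (0.6683, -0.5073, 0.6180) → max |·| = 0.6683

0.6683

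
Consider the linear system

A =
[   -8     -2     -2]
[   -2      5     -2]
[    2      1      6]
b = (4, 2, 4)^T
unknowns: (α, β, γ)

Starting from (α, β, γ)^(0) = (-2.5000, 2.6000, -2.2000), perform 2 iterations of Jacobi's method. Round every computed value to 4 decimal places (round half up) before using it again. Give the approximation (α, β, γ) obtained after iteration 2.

(-0.3967, 0.5867, 1.1133)

Iteration 1:
  α = (4 - (-2)·2.6000 - (-2)·-2.2000) / (-8) = -0.6000
  β = (2 - (-2)·-2.5000 - (-2)·-2.2000) / (5) = -1.4800
  γ = (4 - (2)·-2.5000 - (1)·2.6000) / (6) = 1.0667
Iteration 2:
  α = (4 - (-2)·-1.4800 - (-2)·1.0667) / (-8) = -0.3967
  β = (2 - (-2)·-0.6000 - (-2)·1.0667) / (5) = 0.5867
  γ = (4 - (2)·-0.6000 - (1)·-1.4800) / (6) = 1.1133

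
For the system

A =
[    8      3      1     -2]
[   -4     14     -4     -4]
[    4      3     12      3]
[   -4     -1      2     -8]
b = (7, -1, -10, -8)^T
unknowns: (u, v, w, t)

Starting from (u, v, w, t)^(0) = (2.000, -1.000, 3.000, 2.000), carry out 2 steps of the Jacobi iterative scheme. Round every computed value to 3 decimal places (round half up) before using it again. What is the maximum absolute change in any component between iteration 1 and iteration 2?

1.858

Iteration 1:
  u = (7 - (3)·-1.000 - (1)·3.000 - (-2)·2.000) / (8) = 1.375
  v = (-1 - (-4)·2.000 - (-4)·3.000 - (-4)·2.000) / (14) = 1.929
  w = (-10 - (4)·2.000 - (3)·-1.000 - (3)·2.000) / (12) = -1.750
  t = (-8 - (-4)·2.000 - (-1)·-1.000 - (2)·3.000) / (-8) = 0.875
Iteration 2:
  u = (7 - (3)·1.929 - (1)·-1.750 - (-2)·0.875) / (8) = 0.589
  v = (-1 - (-4)·1.375 - (-4)·-1.750 - (-4)·0.875) / (14) = 0.071
  w = (-10 - (4)·1.375 - (3)·1.929 - (3)·0.875) / (12) = -1.993
  t = (-8 - (-4)·1.375 - (-1)·1.929 - (2)·-1.750) / (-8) = -0.366
Change: (-0.786, -1.858, -0.243, -1.241) → max |·| = 1.858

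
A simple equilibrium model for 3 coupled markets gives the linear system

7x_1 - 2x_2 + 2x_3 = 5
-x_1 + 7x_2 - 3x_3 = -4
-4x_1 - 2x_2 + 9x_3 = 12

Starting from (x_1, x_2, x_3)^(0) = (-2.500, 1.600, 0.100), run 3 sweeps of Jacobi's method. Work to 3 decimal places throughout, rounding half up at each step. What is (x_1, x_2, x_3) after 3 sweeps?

Iteration 1:
  x_1 = (5 - (-2)·1.600 - (2)·0.100) / (7) = 1.143
  x_2 = (-4 - (-1)·-2.500 - (-3)·0.100) / (7) = -0.886
  x_3 = (12 - (-4)·-2.500 - (-2)·1.600) / (9) = 0.578
Iteration 2:
  x_1 = (5 - (-2)·-0.886 - (2)·0.578) / (7) = 0.296
  x_2 = (-4 - (-1)·1.143 - (-3)·0.578) / (7) = -0.160
  x_3 = (12 - (-4)·1.143 - (-2)·-0.886) / (9) = 1.644
Iteration 3:
  x_1 = (5 - (-2)·-0.160 - (2)·1.644) / (7) = 0.199
  x_2 = (-4 - (-1)·0.296 - (-3)·1.644) / (7) = 0.175
  x_3 = (12 - (-4)·0.296 - (-2)·-0.160) / (9) = 1.429

(0.199, 0.175, 1.429)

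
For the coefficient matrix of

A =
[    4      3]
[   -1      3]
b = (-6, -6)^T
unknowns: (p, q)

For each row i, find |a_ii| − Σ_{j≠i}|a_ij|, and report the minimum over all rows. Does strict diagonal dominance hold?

1

row 1: |4| − (3) = 1
row 2: |3| − (1) = 2
minimum over rows = 1 → strictly diagonally dominant (convergence guaranteed)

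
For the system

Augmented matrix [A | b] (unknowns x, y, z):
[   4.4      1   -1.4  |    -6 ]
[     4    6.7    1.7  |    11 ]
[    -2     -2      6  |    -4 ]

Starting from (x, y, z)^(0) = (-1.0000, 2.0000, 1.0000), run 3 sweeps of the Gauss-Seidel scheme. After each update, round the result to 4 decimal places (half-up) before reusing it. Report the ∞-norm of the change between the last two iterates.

Iteration 1:
  x = (-6 - (1)·2.0000 - (-1.4)·1.0000) / (4.4) = -1.5000
  y = (11 - (4)·-1.5000 - (1.7)·1.0000) / (6.7) = 2.2836
  z = (-4 - (-2)·-1.5000 - (-2)·2.2836) / (6) = -0.4055
Iteration 2:
  x = (-6 - (1)·2.2836 - (-1.4)·-0.4055) / (4.4) = -2.0117
  y = (11 - (4)·-2.0117 - (1.7)·-0.4055) / (6.7) = 2.9457
  z = (-4 - (-2)·-2.0117 - (-2)·2.9457) / (6) = -0.3553
Iteration 3:
  x = (-6 - (1)·2.9457 - (-1.4)·-0.3553) / (4.4) = -2.1462
  y = (11 - (4)·-2.1462 - (1.7)·-0.3553) / (6.7) = 3.0133
  z = (-4 - (-2)·-2.1462 - (-2)·3.0133) / (6) = -0.3776
Change: (-0.1345, 0.0676, -0.0223) → max |·| = 0.1345

0.1345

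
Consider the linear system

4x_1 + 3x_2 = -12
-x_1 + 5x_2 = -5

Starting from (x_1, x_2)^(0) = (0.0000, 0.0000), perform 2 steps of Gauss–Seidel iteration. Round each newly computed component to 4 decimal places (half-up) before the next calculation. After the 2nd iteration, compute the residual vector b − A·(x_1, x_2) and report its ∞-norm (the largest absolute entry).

Iteration 1:
  x_1 = (-12 - (3)·0.0000) / (4) = -3.0000
  x_2 = (-5 - (-1)·-3.0000) / (5) = -1.6000
Iteration 2:
  x_1 = (-12 - (3)·-1.6000) / (4) = -1.8000
  x_2 = (-5 - (-1)·-1.8000) / (5) = -1.3600
Residual b − A·x = (-0.7200, 0.0000); ∞-norm = 0.7200

0.7200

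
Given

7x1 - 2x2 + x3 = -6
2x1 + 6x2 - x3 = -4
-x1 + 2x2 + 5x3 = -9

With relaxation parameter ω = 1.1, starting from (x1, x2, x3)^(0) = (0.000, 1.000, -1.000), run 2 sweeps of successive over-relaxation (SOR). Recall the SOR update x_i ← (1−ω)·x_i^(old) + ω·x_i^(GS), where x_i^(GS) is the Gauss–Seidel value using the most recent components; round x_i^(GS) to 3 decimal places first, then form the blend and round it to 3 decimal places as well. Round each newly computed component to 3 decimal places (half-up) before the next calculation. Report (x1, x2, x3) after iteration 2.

(-0.908, -0.612, -1.749)

Iteration 1:
  x1: GS value = (-6 - (-2)·1.000 - (1)·-1.000) / (7) = -0.429;  x1 ← (1−ω)·0.000 + ω·-0.429 = -0.472
  x2: GS value = (-4 - (2)·-0.472 - (-1)·-1.000) / (6) = -0.676;  x2 ← (1−ω)·1.000 + ω·-0.676 = -0.844
  x3: GS value = (-9 - (-1)·-0.472 - (2)·-0.844) / (5) = -1.557;  x3 ← (1−ω)·-1.000 + ω·-1.557 = -1.613
Iteration 2:
  x1: GS value = (-6 - (-2)·-0.844 - (1)·-1.613) / (7) = -0.868;  x1 ← (1−ω)·-0.472 + ω·-0.868 = -0.908
  x2: GS value = (-4 - (2)·-0.908 - (-1)·-1.613) / (6) = -0.633;  x2 ← (1−ω)·-0.844 + ω·-0.633 = -0.612
  x3: GS value = (-9 - (-1)·-0.908 - (2)·-0.612) / (5) = -1.737;  x3 ← (1−ω)·-1.613 + ω·-1.737 = -1.749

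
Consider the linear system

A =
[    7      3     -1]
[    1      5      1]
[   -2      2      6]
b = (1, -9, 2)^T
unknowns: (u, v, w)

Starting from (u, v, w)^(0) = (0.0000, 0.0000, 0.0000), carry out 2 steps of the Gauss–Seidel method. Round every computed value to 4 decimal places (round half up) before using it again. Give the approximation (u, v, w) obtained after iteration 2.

(1.0680, -2.2117, 1.4266)

Iteration 1:
  u = (1 - (3)·0.0000 - (-1)·0.0000) / (7) = 0.1429
  v = (-9 - (1)·0.1429 - (1)·0.0000) / (5) = -1.8286
  w = (2 - (-2)·0.1429 - (2)·-1.8286) / (6) = 0.9905
Iteration 2:
  u = (1 - (3)·-1.8286 - (-1)·0.9905) / (7) = 1.0680
  v = (-9 - (1)·1.0680 - (1)·0.9905) / (5) = -2.2117
  w = (2 - (-2)·1.0680 - (2)·-2.2117) / (6) = 1.4266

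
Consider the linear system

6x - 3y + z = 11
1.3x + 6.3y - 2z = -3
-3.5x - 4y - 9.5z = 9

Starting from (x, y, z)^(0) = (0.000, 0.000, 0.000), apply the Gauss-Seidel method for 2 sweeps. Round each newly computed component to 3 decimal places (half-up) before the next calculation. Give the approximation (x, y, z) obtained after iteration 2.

Iteration 1:
  x = (11 - (-3)·0.000 - (1)·0.000) / (6) = 1.833
  y = (-3 - (1.3)·1.833 - (-2)·0.000) / (6.3) = -0.854
  z = (9 - (-3.5)·1.833 - (-4)·-0.854) / (-9.5) = -1.263
Iteration 2:
  x = (11 - (-3)·-0.854 - (1)·-1.263) / (6) = 1.617
  y = (-3 - (1.3)·1.617 - (-2)·-1.263) / (6.3) = -1.211
  z = (9 - (-3.5)·1.617 - (-4)·-1.211) / (-9.5) = -1.033

(1.617, -1.211, -1.033)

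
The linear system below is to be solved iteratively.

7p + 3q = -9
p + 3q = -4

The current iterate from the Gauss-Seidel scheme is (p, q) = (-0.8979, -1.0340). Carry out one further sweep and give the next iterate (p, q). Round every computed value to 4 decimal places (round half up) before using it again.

One sweep:
  p = (-9 - (3)·-1.0340) / (7) = -0.8426
  q = (-4 - (1)·-0.8426) / (3) = -1.0525

(-0.8426, -1.0525)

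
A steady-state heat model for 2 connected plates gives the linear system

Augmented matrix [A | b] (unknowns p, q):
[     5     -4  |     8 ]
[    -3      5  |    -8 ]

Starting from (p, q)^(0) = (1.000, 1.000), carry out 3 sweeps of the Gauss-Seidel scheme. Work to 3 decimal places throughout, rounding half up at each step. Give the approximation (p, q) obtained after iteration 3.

Iteration 1:
  p = (8 - (-4)·1.000) / (5) = 2.400
  q = (-8 - (-3)·2.400) / (5) = -0.160
Iteration 2:
  p = (8 - (-4)·-0.160) / (5) = 1.472
  q = (-8 - (-3)·1.472) / (5) = -0.717
Iteration 3:
  p = (8 - (-4)·-0.717) / (5) = 1.026
  q = (-8 - (-3)·1.026) / (5) = -0.984

(1.026, -0.984)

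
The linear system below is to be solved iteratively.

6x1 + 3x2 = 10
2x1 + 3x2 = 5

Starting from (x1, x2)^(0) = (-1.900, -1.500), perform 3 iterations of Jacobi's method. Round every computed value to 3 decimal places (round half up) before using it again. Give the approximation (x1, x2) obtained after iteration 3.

Iteration 1:
  x1 = (10 - (3)·-1.500) / (6) = 2.417
  x2 = (5 - (2)·-1.900) / (3) = 2.933
Iteration 2:
  x1 = (10 - (3)·2.933) / (6) = 0.200
  x2 = (5 - (2)·2.417) / (3) = 0.055
Iteration 3:
  x1 = (10 - (3)·0.055) / (6) = 1.639
  x2 = (5 - (2)·0.200) / (3) = 1.533

(1.639, 1.533)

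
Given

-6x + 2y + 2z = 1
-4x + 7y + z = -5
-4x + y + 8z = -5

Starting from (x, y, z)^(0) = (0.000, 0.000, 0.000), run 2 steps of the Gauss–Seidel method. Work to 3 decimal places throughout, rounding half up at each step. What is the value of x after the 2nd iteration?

-0.639

Iteration 1:
  x = (1 - (2)·0.000 - (2)·0.000) / (-6) = -0.167
  y = (-5 - (-4)·-0.167 - (1)·0.000) / (7) = -0.810
  z = (-5 - (-4)·-0.167 - (1)·-0.810) / (8) = -0.607
Iteration 2:
  x = (1 - (2)·-0.810 - (2)·-0.607) / (-6) = -0.639
  y = (-5 - (-4)·-0.639 - (1)·-0.607) / (7) = -0.993
  z = (-5 - (-4)·-0.639 - (1)·-0.993) / (8) = -0.820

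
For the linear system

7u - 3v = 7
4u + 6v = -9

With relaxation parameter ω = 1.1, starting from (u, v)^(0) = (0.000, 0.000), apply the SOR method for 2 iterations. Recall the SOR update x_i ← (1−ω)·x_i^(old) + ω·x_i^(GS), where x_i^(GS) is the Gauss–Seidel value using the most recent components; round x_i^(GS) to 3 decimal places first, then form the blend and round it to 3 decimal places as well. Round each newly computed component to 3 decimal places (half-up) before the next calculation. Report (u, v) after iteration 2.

(-0.168, -1.281)

Iteration 1:
  u: GS value = (7 - (-3)·0.000) / (7) = 1.000;  u ← (1−ω)·0.000 + ω·1.000 = 1.100
  v: GS value = (-9 - (4)·1.100) / (6) = -2.233;  v ← (1−ω)·0.000 + ω·-2.233 = -2.456
Iteration 2:
  u: GS value = (7 - (-3)·-2.456) / (7) = -0.053;  u ← (1−ω)·1.100 + ω·-0.053 = -0.168
  v: GS value = (-9 - (4)·-0.168) / (6) = -1.388;  v ← (1−ω)·-2.456 + ω·-1.388 = -1.281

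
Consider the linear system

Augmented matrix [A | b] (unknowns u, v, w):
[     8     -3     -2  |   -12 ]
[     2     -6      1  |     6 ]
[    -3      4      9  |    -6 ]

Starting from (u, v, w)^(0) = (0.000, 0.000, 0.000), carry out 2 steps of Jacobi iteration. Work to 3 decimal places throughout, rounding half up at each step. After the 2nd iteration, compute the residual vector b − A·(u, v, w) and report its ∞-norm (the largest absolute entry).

1.941

Iteration 1:
  u = (-12 - (-3)·0.000 - (-2)·0.000) / (8) = -1.500
  v = (6 - (2)·0.000 - (1)·0.000) / (-6) = -1.000
  w = (-6 - (-3)·0.000 - (4)·0.000) / (9) = -0.667
Iteration 2:
  u = (-12 - (-3)·-1.000 - (-2)·-0.667) / (8) = -2.042
  v = (6 - (2)·-1.500 - (1)·-0.667) / (-6) = -1.611
  w = (-6 - (-3)·-1.500 - (4)·-1.000) / (9) = -0.722
Residual b − A·x = (-1.941, 1.140, 0.816); ∞-norm = 1.941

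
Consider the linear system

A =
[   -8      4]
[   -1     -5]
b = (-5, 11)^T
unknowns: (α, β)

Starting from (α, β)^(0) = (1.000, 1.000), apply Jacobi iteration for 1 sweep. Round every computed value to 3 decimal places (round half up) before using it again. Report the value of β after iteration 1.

-2.400

Iteration 1:
  α = (-5 - (4)·1.000) / (-8) = 1.125
  β = (11 - (-1)·1.000) / (-5) = -2.400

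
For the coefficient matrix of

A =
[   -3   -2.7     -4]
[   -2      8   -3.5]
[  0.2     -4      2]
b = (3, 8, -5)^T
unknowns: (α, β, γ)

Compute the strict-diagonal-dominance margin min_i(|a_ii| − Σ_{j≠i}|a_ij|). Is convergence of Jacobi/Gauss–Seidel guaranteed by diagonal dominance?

row 1: |-3| − (2.7+4) = -3.7
row 2: |8| − (2+3.5) = 2.5
row 3: |2| − (0.2+4) = -2.2
minimum over rows = -3.7 → not strictly diagonally dominant

-3.7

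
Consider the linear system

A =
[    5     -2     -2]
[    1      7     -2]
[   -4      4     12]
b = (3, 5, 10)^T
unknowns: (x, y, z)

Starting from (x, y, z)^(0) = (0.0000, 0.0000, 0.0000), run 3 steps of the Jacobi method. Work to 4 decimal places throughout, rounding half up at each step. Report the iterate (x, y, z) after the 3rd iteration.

Iteration 1:
  x = (3 - (-2)·0.0000 - (-2)·0.0000) / (5) = 0.6000
  y = (5 - (1)·0.0000 - (-2)·0.0000) / (7) = 0.7143
  z = (10 - (-4)·0.0000 - (4)·0.0000) / (12) = 0.8333
Iteration 2:
  x = (3 - (-2)·0.7143 - (-2)·0.8333) / (5) = 1.2190
  y = (5 - (1)·0.6000 - (-2)·0.8333) / (7) = 0.8667
  z = (10 - (-4)·0.6000 - (4)·0.7143) / (12) = 0.7952
Iteration 3:
  x = (3 - (-2)·0.8667 - (-2)·0.7952) / (5) = 1.2648
  y = (5 - (1)·1.2190 - (-2)·0.7952) / (7) = 0.7673
  z = (10 - (-4)·1.2190 - (4)·0.8667) / (12) = 0.9508

(1.2648, 0.7673, 0.9508)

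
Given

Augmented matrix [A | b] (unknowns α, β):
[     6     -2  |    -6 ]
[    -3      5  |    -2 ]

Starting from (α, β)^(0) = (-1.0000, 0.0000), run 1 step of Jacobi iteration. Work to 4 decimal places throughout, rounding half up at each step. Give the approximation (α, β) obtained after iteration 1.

Iteration 1:
  α = (-6 - (-2)·0.0000) / (6) = -1.0000
  β = (-2 - (-3)·-1.0000) / (5) = -1.0000

(-1.0000, -1.0000)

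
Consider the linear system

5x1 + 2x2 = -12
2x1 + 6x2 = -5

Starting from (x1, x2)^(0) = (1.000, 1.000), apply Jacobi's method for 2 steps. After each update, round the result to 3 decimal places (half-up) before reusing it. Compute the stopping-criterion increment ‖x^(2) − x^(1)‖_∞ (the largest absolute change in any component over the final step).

1.267

Iteration 1:
  x1 = (-12 - (2)·1.000) / (5) = -2.800
  x2 = (-5 - (2)·1.000) / (6) = -1.167
Iteration 2:
  x1 = (-12 - (2)·-1.167) / (5) = -1.933
  x2 = (-5 - (2)·-2.800) / (6) = 0.100
Change: (0.867, 1.267) → max |·| = 1.267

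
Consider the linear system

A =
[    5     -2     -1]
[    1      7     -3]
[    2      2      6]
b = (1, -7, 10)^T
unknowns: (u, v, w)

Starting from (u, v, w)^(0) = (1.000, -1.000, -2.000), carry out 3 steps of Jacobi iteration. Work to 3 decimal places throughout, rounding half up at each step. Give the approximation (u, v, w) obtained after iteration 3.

(0.627, 0.124, 1.822)

Iteration 1:
  u = (1 - (-2)·-1.000 - (-1)·-2.000) / (5) = -0.600
  v = (-7 - (1)·1.000 - (-3)·-2.000) / (7) = -2.000
  w = (10 - (2)·1.000 - (2)·-1.000) / (6) = 1.667
Iteration 2:
  u = (1 - (-2)·-2.000 - (-1)·1.667) / (5) = -0.267
  v = (-7 - (1)·-0.600 - (-3)·1.667) / (7) = -0.200
  w = (10 - (2)·-0.600 - (2)·-2.000) / (6) = 2.533
Iteration 3:
  u = (1 - (-2)·-0.200 - (-1)·2.533) / (5) = 0.627
  v = (-7 - (1)·-0.267 - (-3)·2.533) / (7) = 0.124
  w = (10 - (2)·-0.267 - (2)·-0.200) / (6) = 1.822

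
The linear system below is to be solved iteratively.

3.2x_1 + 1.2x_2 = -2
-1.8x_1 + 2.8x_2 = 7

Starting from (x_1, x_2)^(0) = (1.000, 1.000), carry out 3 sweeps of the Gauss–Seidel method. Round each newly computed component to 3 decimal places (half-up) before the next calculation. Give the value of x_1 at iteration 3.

Iteration 1:
  x_1 = (-2 - (1.2)·1.000) / (3.2) = -1.000
  x_2 = (7 - (-1.8)·-1.000) / (2.8) = 1.857
Iteration 2:
  x_1 = (-2 - (1.2)·1.857) / (3.2) = -1.321
  x_2 = (7 - (-1.8)·-1.321) / (2.8) = 1.651
Iteration 3:
  x_1 = (-2 - (1.2)·1.651) / (3.2) = -1.244
  x_2 = (7 - (-1.8)·-1.244) / (2.8) = 1.700

-1.244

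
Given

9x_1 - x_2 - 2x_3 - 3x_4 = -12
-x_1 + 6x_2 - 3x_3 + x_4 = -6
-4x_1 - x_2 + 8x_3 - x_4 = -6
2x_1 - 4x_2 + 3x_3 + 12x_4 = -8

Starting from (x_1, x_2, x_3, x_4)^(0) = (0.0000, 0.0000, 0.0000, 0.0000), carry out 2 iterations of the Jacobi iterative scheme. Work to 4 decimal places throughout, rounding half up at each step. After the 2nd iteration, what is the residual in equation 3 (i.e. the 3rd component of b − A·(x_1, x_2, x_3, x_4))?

Iteration 1:
  x_1 = (-12 - (-1)·0.0000 - (-2)·0.0000 - (-3)·0.0000) / (9) = -1.3333
  x_2 = (-6 - (-1)·0.0000 - (-3)·0.0000 - (1)·0.0000) / (6) = -1.0000
  x_3 = (-6 - (-4)·0.0000 - (-1)·0.0000 - (-1)·0.0000) / (8) = -0.7500
  x_4 = (-8 - (2)·0.0000 - (-4)·0.0000 - (3)·0.0000) / (12) = -0.6667
Iteration 2:
  x_1 = (-12 - (-1)·-1.0000 - (-2)·-0.7500 - (-3)·-0.6667) / (9) = -1.8333
  x_2 = (-6 - (-1)·-1.3333 - (-3)·-0.7500 - (1)·-0.6667) / (6) = -1.4861
  x_3 = (-6 - (-4)·-1.3333 - (-1)·-1.0000 - (-1)·-0.6667) / (8) = -1.6250
  x_4 = (-8 - (2)·-1.3333 - (-4)·-1.0000 - (3)·-0.7500) / (12) = -0.5903
Residual b − A·x = (-2.0073, -3.2014, -2.4096, 1.6808)

-2.4096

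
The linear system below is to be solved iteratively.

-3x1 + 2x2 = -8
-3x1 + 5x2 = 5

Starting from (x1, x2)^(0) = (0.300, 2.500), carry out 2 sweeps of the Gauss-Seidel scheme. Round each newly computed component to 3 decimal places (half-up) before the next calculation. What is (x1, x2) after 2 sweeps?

Iteration 1:
  x1 = (-8 - (2)·2.500) / (-3) = 4.333
  x2 = (5 - (-3)·4.333) / (5) = 3.600
Iteration 2:
  x1 = (-8 - (2)·3.600) / (-3) = 5.067
  x2 = (5 - (-3)·5.067) / (5) = 4.040

(5.067, 4.040)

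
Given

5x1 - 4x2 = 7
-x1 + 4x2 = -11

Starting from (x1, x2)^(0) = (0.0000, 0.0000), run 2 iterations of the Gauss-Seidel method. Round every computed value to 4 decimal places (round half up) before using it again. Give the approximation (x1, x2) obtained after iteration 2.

(-0.5200, -2.8800)

Iteration 1:
  x1 = (7 - (-4)·0.0000) / (5) = 1.4000
  x2 = (-11 - (-1)·1.4000) / (4) = -2.4000
Iteration 2:
  x1 = (7 - (-4)·-2.4000) / (5) = -0.5200
  x2 = (-11 - (-1)·-0.5200) / (4) = -2.8800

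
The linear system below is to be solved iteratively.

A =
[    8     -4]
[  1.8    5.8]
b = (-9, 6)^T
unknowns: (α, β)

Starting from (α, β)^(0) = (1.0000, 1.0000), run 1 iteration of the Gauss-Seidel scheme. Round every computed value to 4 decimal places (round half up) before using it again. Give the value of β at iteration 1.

1.2284

Iteration 1:
  α = (-9 - (-4)·1.0000) / (8) = -0.6250
  β = (6 - (1.8)·-0.6250) / (5.8) = 1.2284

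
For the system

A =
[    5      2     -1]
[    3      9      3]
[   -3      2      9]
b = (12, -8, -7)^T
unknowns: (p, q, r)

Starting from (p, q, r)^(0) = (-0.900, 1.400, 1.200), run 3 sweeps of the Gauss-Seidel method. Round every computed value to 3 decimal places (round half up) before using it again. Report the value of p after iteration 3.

Iteration 1:
  p = (12 - (2)·1.400 - (-1)·1.200) / (5) = 2.080
  q = (-8 - (3)·2.080 - (3)·1.200) / (9) = -1.982
  r = (-7 - (-3)·2.080 - (2)·-1.982) / (9) = 0.356
Iteration 2:
  p = (12 - (2)·-1.982 - (-1)·0.356) / (5) = 3.264
  q = (-8 - (3)·3.264 - (3)·0.356) / (9) = -2.096
  r = (-7 - (-3)·3.264 - (2)·-2.096) / (9) = 0.776
Iteration 3:
  p = (12 - (2)·-2.096 - (-1)·0.776) / (5) = 3.394
  q = (-8 - (3)·3.394 - (3)·0.776) / (9) = -2.279
  r = (-7 - (-3)·3.394 - (2)·-2.279) / (9) = 0.860

3.394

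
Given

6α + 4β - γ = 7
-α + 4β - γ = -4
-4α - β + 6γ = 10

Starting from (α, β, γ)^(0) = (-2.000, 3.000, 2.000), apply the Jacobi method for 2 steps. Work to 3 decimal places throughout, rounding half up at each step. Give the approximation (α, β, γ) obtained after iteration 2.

Iteration 1:
  α = (7 - (4)·3.000 - (-1)·2.000) / (6) = -0.500
  β = (-4 - (-1)·-2.000 - (-1)·2.000) / (4) = -1.000
  γ = (10 - (-4)·-2.000 - (-1)·3.000) / (6) = 0.833
Iteration 2:
  α = (7 - (4)·-1.000 - (-1)·0.833) / (6) = 1.972
  β = (-4 - (-1)·-0.500 - (-1)·0.833) / (4) = -0.917
  γ = (10 - (-4)·-0.500 - (-1)·-1.000) / (6) = 1.167

(1.972, -0.917, 1.167)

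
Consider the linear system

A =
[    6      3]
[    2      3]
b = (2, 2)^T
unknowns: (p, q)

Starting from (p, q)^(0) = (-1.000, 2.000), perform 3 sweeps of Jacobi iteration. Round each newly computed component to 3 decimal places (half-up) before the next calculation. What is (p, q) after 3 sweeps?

Iteration 1:
  p = (2 - (3)·2.000) / (6) = -0.667
  q = (2 - (2)·-1.000) / (3) = 1.333
Iteration 2:
  p = (2 - (3)·1.333) / (6) = -0.333
  q = (2 - (2)·-0.667) / (3) = 1.111
Iteration 3:
  p = (2 - (3)·1.111) / (6) = -0.222
  q = (2 - (2)·-0.333) / (3) = 0.889

(-0.222, 0.889)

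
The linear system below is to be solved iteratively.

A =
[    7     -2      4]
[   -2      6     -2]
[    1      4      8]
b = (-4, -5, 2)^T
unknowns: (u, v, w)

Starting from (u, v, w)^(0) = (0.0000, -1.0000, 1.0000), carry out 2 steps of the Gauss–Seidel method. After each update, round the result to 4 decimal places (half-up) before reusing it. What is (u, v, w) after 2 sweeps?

(-1.3742, -0.9858, 0.9147)

Iteration 1:
  u = (-4 - (-2)·-1.0000 - (4)·1.0000) / (7) = -1.4286
  v = (-5 - (-2)·-1.4286 - (-2)·1.0000) / (6) = -0.9762
  w = (2 - (1)·-1.4286 - (4)·-0.9762) / (8) = 0.9167
Iteration 2:
  u = (-4 - (-2)·-0.9762 - (4)·0.9167) / (7) = -1.3742
  v = (-5 - (-2)·-1.3742 - (-2)·0.9167) / (6) = -0.9858
  w = (2 - (1)·-1.3742 - (4)·-0.9858) / (8) = 0.9147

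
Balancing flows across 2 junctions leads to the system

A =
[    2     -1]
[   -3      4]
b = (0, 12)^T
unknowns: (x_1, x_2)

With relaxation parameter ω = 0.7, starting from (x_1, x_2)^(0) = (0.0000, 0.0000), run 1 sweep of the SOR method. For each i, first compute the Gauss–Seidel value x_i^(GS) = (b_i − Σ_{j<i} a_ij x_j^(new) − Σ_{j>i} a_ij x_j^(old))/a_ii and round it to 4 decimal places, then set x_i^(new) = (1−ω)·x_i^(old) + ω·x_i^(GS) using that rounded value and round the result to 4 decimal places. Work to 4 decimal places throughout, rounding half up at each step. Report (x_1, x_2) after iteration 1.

(0.0000, 2.1000)

Iteration 1:
  x_1: GS value = (0 - (-1)·0.0000) / (2) = 0.0000;  x_1 ← (1−ω)·0.0000 + ω·0.0000 = 0.0000
  x_2: GS value = (12 - (-3)·0.0000) / (4) = 3.0000;  x_2 ← (1−ω)·0.0000 + ω·3.0000 = 2.1000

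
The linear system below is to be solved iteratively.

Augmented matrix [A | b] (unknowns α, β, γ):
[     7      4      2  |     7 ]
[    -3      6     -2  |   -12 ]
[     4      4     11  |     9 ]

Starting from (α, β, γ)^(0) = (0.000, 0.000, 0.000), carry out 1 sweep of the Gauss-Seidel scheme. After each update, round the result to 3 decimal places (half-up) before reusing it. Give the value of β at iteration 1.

-1.500

Iteration 1:
  α = (7 - (4)·0.000 - (2)·0.000) / (7) = 1.000
  β = (-12 - (-3)·1.000 - (-2)·0.000) / (6) = -1.500
  γ = (9 - (4)·1.000 - (4)·-1.500) / (11) = 1.000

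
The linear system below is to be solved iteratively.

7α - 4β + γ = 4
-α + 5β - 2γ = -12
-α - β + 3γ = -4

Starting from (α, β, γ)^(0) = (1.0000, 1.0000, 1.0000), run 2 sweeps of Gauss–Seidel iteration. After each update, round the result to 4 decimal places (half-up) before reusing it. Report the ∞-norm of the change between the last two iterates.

Iteration 1:
  α = (4 - (-4)·1.0000 - (1)·1.0000) / (7) = 1.0000
  β = (-12 - (-1)·1.0000 - (-2)·1.0000) / (5) = -1.8000
  γ = (-4 - (-1)·1.0000 - (-1)·-1.8000) / (3) = -1.6000
Iteration 2:
  α = (4 - (-4)·-1.8000 - (1)·-1.6000) / (7) = -0.2286
  β = (-12 - (-1)·-0.2286 - (-2)·-1.6000) / (5) = -3.0857
  γ = (-4 - (-1)·-0.2286 - (-1)·-3.0857) / (3) = -2.4381
Change: (-1.2286, -1.2857, -0.8381) → max |·| = 1.2857

1.2857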